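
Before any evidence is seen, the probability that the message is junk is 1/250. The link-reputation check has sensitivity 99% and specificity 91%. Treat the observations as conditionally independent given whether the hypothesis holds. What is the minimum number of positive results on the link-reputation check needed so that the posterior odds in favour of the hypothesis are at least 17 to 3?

Prior odds = 0.004/0.996 = 1/249.
False-positive rate = 1 − 0.91 = 0.09; likelihood ratio of a positive = 0.99/0.09 = 11.
Target odds = 17/3.
Need (1/249) × 11ⁿ ≥ 17/3, i.e. 11ⁿ ≥ 1411.
11³ = 1331 falls short of 1411 but 11⁴ = 14641 reaches it, so n = 4.

4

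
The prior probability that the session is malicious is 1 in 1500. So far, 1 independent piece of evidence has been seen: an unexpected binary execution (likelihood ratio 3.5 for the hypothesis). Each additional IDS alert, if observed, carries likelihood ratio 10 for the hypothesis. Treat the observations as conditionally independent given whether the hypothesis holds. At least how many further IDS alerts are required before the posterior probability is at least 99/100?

Prior odds = (1/1500)/(1499/1500) = 1/1499.
Bayes factor of the evidence already in hand = 3.5.
Odds after that evidence = (1/1499) × 3.5 = 7/2998.
Target odds = 0.99/0.01 = 99.
Need 10ⁿ ≥ 99 ÷ (7/2998) = 296802/7.
10⁴ = 10000 falls short of 296802/7 but 10⁵ = 100000 reaches it, so n = 5.

5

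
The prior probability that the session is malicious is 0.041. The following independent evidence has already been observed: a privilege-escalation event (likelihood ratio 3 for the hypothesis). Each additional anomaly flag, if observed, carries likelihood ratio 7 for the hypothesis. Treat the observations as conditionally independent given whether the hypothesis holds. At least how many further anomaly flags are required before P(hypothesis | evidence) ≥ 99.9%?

Prior odds = 0.041/0.959 = 41/959.
Bayes factor of the evidence already in hand = 3.
Odds after that evidence = (41/959) × 3 = 123/959.
Target odds = 0.999/0.001 = 999.
Need 7ⁿ ≥ 999 ÷ (123/959) = 319347/41.
7⁴ = 2401 falls short of 319347/41 but 7⁵ = 16807 reaches it, so n = 5.

5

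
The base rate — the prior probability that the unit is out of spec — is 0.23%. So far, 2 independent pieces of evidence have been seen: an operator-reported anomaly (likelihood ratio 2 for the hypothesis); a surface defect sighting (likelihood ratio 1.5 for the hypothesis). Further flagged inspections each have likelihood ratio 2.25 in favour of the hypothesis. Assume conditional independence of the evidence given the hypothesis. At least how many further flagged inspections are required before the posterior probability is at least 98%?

11

Prior odds = 0.0023/0.9977 = 23/9977.
Combined Bayes factor of the evidence already in hand = 2 × 1.5 = 3.
Odds after that evidence = (23/9977) × 3 = 69/9977.
Target odds = 0.98/0.02 = 49.
Need 2.25ⁿ ≥ 49 ÷ (69/9977) = 488873/69.
2.25¹⁰ ≈3325.26 falls short of 488873/69 but 2.25¹¹ ≈7481.83 reaches it, so n = 11.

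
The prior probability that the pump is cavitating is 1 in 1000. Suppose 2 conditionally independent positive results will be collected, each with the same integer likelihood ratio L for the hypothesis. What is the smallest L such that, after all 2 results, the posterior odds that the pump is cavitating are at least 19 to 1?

Prior odds = 0.001/0.999 = 1/999.
Target odds = 19.
Need L² ≥ 19 ÷ (1/999) = 18981.
137² = 18769 < 18981 ≤ 19044 = 138², so L = 138.

138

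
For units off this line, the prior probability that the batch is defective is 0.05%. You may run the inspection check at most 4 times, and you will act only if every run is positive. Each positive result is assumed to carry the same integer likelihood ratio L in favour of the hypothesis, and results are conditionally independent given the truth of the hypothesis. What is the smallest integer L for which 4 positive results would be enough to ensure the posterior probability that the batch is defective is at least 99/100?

22

Prior odds = 0.0005/0.9995 = 1/1999.
Target odds = 0.99/0.01 = 99.
Need L⁴ ≥ 99 ÷ (1/1999) = 197901.
21⁴ = 194481 < 197901 ≤ 234256 = 22⁴, so L = 22.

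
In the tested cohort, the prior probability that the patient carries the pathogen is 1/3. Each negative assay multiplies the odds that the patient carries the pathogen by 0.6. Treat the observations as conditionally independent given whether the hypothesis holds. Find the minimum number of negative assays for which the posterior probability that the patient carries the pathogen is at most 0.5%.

10

Prior odds: (1/3) ÷ (2/3) = 0.5.
Likelihood ratio per negative assay = 0.6.
Target odds: 0.005 ÷ 0.995 = 1/199.
Need 0.5 × 0.6ⁿ ≤ 1/199, i.e. 0.6ⁿ ≤ 2/199.
0.6⁹ = 19683/1953125 is still above 2/199 but 0.6¹⁰ = 59049/9765625 is at or below it, so n = 10.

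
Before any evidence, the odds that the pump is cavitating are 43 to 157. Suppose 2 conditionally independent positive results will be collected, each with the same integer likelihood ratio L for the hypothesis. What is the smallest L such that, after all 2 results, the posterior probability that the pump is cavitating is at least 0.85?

5

Prior odds = 43/157.
Target odds = 0.85/0.15 = 17/3.
Need L² ≥ 17/3 ÷ (43/157) = 2669/129.
4² = 16 < 2669/129 ≤ 25 = 5², so L = 5.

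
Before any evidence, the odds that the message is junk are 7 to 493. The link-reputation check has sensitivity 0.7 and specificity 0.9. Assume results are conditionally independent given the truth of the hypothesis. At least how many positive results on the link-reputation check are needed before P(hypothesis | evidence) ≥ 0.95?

4

Prior odds = 7/493.
False-positive rate = 1 − 0.9 = 0.1; likelihood ratio of a positive = 0.7/0.1 = 7.
Target odds: 0.95 ÷ 0.05 = 19.
Need (7/493) × 7ⁿ ≥ 19, i.e. 7ⁿ ≥ 9367/7.
7³ = 343 falls short of 9367/7 but 7⁴ = 2401 reaches it, so n = 4.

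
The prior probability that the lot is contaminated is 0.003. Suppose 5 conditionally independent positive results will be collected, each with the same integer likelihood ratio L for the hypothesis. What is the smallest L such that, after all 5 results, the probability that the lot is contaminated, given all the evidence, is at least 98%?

Prior odds = 0.003/0.997 = 3/997.
Target odds = 0.98/0.02 = 49.
Need L⁵ ≥ 49 ÷ (3/997) = 48853/3.
6⁵ = 7776 < 48853/3 ≤ 16807 = 7⁵, so L = 7.

7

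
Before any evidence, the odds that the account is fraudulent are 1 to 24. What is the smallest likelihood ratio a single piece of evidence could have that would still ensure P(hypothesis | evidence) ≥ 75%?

72

Prior odds = 1/24.
Target odds = 0.75/0.25 = 3.
Required Bayes factor = 3 ÷ (1/24) = 72.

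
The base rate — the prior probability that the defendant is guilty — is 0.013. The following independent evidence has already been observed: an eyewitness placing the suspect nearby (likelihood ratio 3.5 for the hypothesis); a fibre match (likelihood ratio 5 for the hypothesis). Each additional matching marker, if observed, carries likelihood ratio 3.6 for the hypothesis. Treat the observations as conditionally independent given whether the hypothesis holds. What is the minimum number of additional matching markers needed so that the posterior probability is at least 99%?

5

Prior odds = 0.013/0.987 = 13/987.
Combined Bayes factor of the evidence already in hand = 3.5 × 5 = 17.5.
Odds after that evidence = (13/987) × 17.5 = 65/282.
Target odds = 0.99/0.01 = 99.
Need 3.6ⁿ ≥ 99 ÷ (65/282) = 27918/65.
3.6⁴ = 167.9616 falls short of 27918/65 but 3.6⁵ = 604.66176 reaches it, so n = 5.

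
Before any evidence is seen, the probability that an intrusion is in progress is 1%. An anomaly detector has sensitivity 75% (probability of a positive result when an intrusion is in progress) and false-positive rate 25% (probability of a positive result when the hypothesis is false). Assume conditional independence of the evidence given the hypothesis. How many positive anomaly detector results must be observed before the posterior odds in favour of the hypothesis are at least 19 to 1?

Prior odds: 0.01 ÷ 0.99 = 1/99.
Likelihood ratio of a positive result = 0.75/0.25 = 3.
Target odds = 19.
Require 3ⁿ ≥ 19 ÷ (1/99) = 1881.
3⁶ = 729 falls short of 1881 but 3⁷ = 2187 reaches it, so n = 7.

7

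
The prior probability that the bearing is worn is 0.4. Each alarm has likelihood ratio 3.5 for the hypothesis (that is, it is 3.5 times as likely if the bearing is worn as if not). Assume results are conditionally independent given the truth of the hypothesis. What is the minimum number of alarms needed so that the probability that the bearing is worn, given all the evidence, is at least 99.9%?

Prior odds = 0.4/0.6 = 2/3.
Likelihood ratio per alarm = 3.5.
Target odds: 0.999 ÷ 0.001 = 999.
Need (2/3) × 3.5ⁿ ≥ 999, i.e. 3.5ⁿ ≥ 1498.5.
3.5⁵ = 525.21875 falls short of 1498.5 but 3.5⁶ = 1838.265625 reaches it, so n = 6.

6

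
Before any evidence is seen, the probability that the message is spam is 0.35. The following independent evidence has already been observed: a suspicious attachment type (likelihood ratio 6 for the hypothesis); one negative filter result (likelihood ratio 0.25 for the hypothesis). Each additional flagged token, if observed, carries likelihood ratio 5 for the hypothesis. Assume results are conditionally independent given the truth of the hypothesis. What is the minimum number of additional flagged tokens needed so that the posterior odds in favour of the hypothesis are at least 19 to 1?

2

Prior odds = 0.35/0.65 = 7/13.
Combined Bayes factor of the evidence already in hand = 6 × 0.25 = 1.5.
Odds after that evidence = (7/13) × 1.5 = 21/26.
Target odds = 19.
Need 5ⁿ ≥ 19 ÷ (21/26) = 494/21.
5¹ = 5 falls short of 494/21 but 5² = 25 reaches it, so n = 2.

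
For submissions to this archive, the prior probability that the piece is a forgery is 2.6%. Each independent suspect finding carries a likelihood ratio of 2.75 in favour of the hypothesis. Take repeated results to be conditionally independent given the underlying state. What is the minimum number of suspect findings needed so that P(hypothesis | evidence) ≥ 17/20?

6

Prior odds: 0.026 ÷ 0.974 = 13/487.
Likelihood ratio per suspect finding = 2.75.
Target posterior odds = 0.85/0.15 = 17/3.
Need (13/487) × 2.75ⁿ ≥ 17/3, i.e. 2.75ⁿ ≥ 8279/39.
2.75⁵ = 161051/1024 falls short of 8279/39 but 2.75⁶ = 1771561/4096 reaches it, so n = 6.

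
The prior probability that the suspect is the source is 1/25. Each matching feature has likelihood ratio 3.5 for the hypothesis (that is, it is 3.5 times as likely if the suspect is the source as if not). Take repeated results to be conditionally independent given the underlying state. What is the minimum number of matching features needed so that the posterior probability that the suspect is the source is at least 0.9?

Prior odds: 0.04 ÷ 0.96 = 1/24.
Likelihood ratio per matching feature = 3.5.
Target odds: 0.9 ÷ 0.1 = 9.
Require 3.5ⁿ ≥ 9 ÷ (1/24) = 216.
3.5⁴ = 150.0625 falls short of 216 but 3.5⁵ = 525.21875 reaches it, so n = 5.

5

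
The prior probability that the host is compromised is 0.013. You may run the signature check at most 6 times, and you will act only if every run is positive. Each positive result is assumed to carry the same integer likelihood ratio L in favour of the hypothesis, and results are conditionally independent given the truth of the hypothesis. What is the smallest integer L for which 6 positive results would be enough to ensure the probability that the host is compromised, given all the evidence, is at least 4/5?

3

Prior odds = 0.013/0.987 = 13/987.
Target odds = 0.8/0.2 = 4.
Need L⁶ ≥ 4 ÷ (13/987) = 3948/13.
2⁶ = 64 < 3948/13 ≤ 729 = 3⁶, so L = 3.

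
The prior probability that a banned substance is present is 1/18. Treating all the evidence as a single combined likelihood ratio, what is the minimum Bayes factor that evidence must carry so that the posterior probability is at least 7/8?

Prior odds = (1/18)/(17/18) = 1/17.
Target odds = 0.875/0.125 = 7.
Required Bayes factor = 7 ÷ (1/17) = 119.

119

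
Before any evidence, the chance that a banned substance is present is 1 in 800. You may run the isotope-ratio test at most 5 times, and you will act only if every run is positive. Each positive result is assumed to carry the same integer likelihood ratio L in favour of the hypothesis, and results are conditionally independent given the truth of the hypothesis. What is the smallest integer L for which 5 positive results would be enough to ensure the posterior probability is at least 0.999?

16

Prior odds = 0.00125/0.99875 = 1/799.
Target odds = 0.999/0.001 = 999.
Need L⁵ ≥ 999 ÷ (1/799) = 798201.
15⁵ = 759375 < 798201 ≤ 1048576 = 16⁵, so L = 16.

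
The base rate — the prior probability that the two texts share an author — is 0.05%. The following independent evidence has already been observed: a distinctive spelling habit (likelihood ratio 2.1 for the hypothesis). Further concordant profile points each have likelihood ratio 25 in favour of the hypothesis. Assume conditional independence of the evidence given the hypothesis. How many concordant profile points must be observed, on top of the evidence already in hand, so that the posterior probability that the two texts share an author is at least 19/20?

4

Prior odds = 0.0005/0.9995 = 1/1999.
Bayes factor of the evidence already in hand = 2.1.
Odds after that evidence = (1/1999) × 2.1 = 21/19990.
Target odds = 0.95/0.05 = 19.
Need 25ⁿ ≥ 19 ÷ (21/19990) = 379810/21.
25³ = 15625 falls short of 379810/21 but 25⁴ = 390625 reaches it, so n = 4.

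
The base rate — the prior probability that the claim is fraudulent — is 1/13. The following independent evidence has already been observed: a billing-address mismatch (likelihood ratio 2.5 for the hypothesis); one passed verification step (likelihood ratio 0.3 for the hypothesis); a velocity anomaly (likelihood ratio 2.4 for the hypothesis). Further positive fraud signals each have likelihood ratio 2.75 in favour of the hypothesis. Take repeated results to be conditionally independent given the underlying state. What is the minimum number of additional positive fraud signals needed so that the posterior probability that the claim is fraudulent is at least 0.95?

5

Prior odds = (1/13)/(12/13) = 1/12.
Combined Bayes factor of the evidence already in hand = 2.5 × 0.3 × 2.4 = 1.8.
Odds after that evidence = (1/12) × 1.8 = 0.15.
Target odds = 0.95/0.05 = 19.
Need 2.75ⁿ ≥ 19 ÷ 0.15 = 380/3.
2.75⁴ = 57.19140625 falls short of 380/3 but 2.75⁵ = 161051/1024 reaches it, so n = 5.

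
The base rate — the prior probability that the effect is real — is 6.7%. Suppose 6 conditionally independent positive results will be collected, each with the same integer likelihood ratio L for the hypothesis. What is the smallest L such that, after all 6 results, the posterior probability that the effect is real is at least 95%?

Prior odds = 0.067/0.933 = 67/933.
Target odds = 0.95/0.05 = 19.
Need L⁶ ≥ 19 ÷ (67/933) = 17727/67.
2⁶ = 64 < 17727/67 ≤ 729 = 3⁶, so L = 3.

3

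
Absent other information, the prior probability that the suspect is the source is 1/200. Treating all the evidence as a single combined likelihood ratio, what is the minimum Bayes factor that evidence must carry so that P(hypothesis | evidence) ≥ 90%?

1791

Prior odds = 0.005/0.995 = 1/199.
Target odds = 0.9/0.1 = 9.
Required Bayes factor = 9 ÷ (1/199) = 1791.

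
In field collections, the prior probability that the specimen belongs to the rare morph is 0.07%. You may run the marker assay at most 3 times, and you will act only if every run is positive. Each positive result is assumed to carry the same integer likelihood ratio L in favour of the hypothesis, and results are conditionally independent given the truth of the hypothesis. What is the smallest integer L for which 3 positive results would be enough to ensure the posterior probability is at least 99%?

53

Prior odds = 0.0007/0.9993 = 7/9993.
Target odds = 0.99/0.01 = 99.
Need L³ ≥ 99 ÷ (7/9993) = 989307/7.
52³ = 140608 < 989307/7 ≤ 148877 = 53³, so L = 53.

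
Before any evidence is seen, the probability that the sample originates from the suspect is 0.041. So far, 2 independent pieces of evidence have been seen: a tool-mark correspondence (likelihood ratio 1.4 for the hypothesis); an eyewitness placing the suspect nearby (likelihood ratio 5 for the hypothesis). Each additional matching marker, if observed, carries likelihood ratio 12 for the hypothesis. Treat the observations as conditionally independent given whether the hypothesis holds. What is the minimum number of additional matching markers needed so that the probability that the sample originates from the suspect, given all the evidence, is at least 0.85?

Prior odds = 0.041/0.959 = 41/959.
Combined Bayes factor of the evidence already in hand = 1.4 × 5 = 7.
Odds after that evidence = (41/959) × 7 = 41/137.
Target odds = 0.85/0.15 = 17/3.
Need 12ⁿ ≥ 17/3 ÷ (41/137) = 2329/123.
12¹ = 12 falls short of 2329/123 but 12² = 144 reaches it, so n = 2.

2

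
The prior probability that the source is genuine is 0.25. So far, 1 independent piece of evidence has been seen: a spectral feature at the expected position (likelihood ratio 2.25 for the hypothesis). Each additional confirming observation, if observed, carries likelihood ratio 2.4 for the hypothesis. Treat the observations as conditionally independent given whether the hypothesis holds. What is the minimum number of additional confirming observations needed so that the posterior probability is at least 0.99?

Prior odds = 0.25/0.75 = 1/3.
Bayes factor of the evidence already in hand = 2.25.
Odds after that evidence = (1/3) × 2.25 = 0.75.
Target odds = 0.99/0.01 = 99.
Need 2.4ⁿ ≥ 99 ÷ 0.75 = 132.
2.4⁵ = 79.62624 falls short of 132 but 2.4⁶ = 2985984/15625 reaches it, so n = 6.

6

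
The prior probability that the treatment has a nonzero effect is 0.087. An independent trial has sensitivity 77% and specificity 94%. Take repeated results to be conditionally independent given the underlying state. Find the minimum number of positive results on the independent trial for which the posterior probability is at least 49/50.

Prior odds: 0.087 ÷ 0.913 = 87/913.
False-positive rate = 1 − 0.94 = 0.06; likelihood ratio of a positive = 0.77/0.06 = 77/6.
Target odds: 0.98 ÷ 0.02 = 49.
Need (87/913) × (77/6)ⁿ ≥ 49, i.e. (77/6)ⁿ ≥ 44737/87.
(77/6)² = 5929/36 falls short of 44737/87 but (77/6)³ = 456533/216 reaches it, so n = 3.

3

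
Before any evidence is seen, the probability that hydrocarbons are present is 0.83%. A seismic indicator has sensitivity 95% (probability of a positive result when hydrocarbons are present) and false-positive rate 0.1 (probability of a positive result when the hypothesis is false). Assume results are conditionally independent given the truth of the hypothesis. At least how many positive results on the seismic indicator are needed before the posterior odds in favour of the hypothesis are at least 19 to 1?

4

Prior odds = 0.0083/0.9917 = 83/9917.
Likelihood ratio of a positive result = 0.95/0.1 = 9.5.
Target odds = 19.
Need (83/9917) × 9.5ⁿ ≥ 19, i.e. 9.5ⁿ ≥ 188423/83.
9.5³ = 857.375 falls short of 188423/83 but 9.5⁴ = 8145.0625 reaches it, so n = 4.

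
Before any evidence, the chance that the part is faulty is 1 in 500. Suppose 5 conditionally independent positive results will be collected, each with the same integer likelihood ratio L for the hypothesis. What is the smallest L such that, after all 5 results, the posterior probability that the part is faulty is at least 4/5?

5

Prior odds = 0.002/0.998 = 1/499.
Target odds = 0.8/0.2 = 4.
Need L⁵ ≥ 4 ÷ (1/499) = 1996.
4⁵ = 1024 < 1996 ≤ 3125 = 5⁵, so L = 5.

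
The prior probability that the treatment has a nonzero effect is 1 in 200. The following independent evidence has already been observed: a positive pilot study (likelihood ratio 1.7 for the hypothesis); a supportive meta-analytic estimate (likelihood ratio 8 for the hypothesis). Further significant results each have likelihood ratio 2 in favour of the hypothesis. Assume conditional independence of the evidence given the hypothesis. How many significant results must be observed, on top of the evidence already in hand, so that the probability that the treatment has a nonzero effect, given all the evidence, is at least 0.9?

8

Prior odds = 0.005/0.995 = 1/199.
Combined Bayes factor of the evidence already in hand = 1.7 × 8 = 13.6.
Odds after that evidence = (1/199) × 13.6 = 68/995.
Target odds = 0.9/0.1 = 9.
Need 2ⁿ ≥ 9 ÷ (68/995) = 8955/68.
2⁷ = 128 falls short of 8955/68 but 2⁸ = 256 reaches it, so n = 8.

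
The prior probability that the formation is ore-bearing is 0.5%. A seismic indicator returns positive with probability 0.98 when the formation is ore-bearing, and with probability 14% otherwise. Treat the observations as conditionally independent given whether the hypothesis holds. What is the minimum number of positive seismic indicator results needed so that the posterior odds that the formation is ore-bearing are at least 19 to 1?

Prior odds: 0.005 ÷ 0.995 = 1/199.
Likelihood ratio of a positive result = 0.98/0.14 = 7.
Target odds = 19.
Require 7ⁿ ≥ 19 ÷ (1/199) = 3781.
7⁴ = 2401 falls short of 3781 but 7⁵ = 16807 reaches it, so n = 5.

5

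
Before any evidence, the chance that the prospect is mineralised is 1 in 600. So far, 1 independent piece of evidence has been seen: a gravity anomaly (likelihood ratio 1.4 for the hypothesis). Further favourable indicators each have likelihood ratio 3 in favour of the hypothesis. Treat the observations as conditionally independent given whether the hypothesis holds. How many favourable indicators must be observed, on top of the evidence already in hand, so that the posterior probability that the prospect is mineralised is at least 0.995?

11

Prior odds = (1/600)/(599/600) = 1/599.
Bayes factor of the evidence already in hand = 1.4.
Odds after that evidence = (1/599) × 1.4 = 7/2995.
Target odds = 0.995/0.005 = 199.
Need 3ⁿ ≥ 199 ÷ (7/2995) = 596005/7.
3¹⁰ = 59049 falls short of 596005/7 but 3¹¹ = 177147 reaches it, so n = 11.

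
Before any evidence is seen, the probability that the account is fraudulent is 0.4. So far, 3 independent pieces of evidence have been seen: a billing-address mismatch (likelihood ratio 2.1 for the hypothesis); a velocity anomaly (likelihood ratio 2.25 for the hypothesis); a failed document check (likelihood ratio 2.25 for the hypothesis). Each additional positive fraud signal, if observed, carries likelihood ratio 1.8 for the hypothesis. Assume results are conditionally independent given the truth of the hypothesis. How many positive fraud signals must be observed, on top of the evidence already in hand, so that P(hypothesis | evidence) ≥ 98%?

Prior odds = 0.4/0.6 = 2/3.
Combined Bayes factor of the evidence already in hand = 2.1 × 2.25 × 2.25 = 10.63125.
Odds after that evidence = (2/3) × 10.63125 = 7.0875.
Target odds = 0.98/0.02 = 49.
Need 1.8ⁿ ≥ 49 ÷ 7.0875 = 560/81.
1.8³ = 5.832 falls short of 560/81 but 1.8⁴ = 10.4976 reaches it, so n = 4.

4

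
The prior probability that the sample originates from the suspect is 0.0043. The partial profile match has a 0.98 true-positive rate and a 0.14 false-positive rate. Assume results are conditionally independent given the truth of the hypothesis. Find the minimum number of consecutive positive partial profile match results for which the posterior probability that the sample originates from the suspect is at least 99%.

6

Prior odds: 0.0043 ÷ 0.9957 = 43/9957.
Likelihood ratio of a positive result = 0.98/0.14 = 7.
Target odds: 0.99 ÷ 0.01 = 99.
Need (43/9957) × 7ⁿ ≥ 99, i.e. 7ⁿ ≥ 985743/43.
7⁵ = 16807 falls short of 985743/43 but 7⁶ = 117649 reaches it, so n = 6.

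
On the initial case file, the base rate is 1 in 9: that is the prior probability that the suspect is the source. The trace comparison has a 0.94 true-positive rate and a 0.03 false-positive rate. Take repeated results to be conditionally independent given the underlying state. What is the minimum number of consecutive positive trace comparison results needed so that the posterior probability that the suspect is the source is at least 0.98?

2

Prior odds: (1/9) ÷ (8/9) = 0.125.
Likelihood ratio of a positive result = 0.94/0.03 = 94/3.
Target posterior odds = 0.98/0.02 = 49.
Need 0.125 × (94/3)ⁿ ≥ 49, i.e. (94/3)ⁿ ≥ 392.
(94/3)¹ = 94/3 falls short of 392 but (94/3)² = 8836/9 reaches it, so n = 2.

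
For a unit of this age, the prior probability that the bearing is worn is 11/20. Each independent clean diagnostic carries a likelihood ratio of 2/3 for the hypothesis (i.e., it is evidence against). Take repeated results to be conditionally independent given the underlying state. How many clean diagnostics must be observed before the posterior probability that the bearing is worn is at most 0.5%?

Prior odds = 0.55/0.45 = 11/9.
Likelihood ratio per clean diagnostic = 2/3.
Target posterior odds = 0.005/0.995 = 1/199.
Need (11/9) × (2/3)ⁿ ≤ 1/199, i.e. (2/3)ⁿ ≤ 9/2189.
(2/3)¹³ = 8192/1594323 is still above 9/2189 but (2/3)¹⁴ = 16384/4782969 is at or below it, so n = 14.

14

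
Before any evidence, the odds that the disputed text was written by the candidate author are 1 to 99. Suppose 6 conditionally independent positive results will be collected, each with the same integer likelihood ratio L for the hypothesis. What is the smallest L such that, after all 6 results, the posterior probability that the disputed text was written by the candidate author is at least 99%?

Prior odds = 1/99.
Target odds = 0.99/0.01 = 99.
Need L⁶ ≥ 99 ÷ (1/99) = 9801.
4⁶ = 4096 < 9801 ≤ 15625 = 5⁶, so L = 5.

5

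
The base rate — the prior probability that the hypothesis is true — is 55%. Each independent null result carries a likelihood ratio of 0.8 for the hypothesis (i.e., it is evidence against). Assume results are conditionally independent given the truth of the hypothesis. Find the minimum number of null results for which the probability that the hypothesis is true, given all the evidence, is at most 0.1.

11

Prior odds = 0.55/0.45 = 11/9.
Likelihood ratio per null result = 0.8.
Target odds: 0.1 ÷ 0.9 = 1/9.
Require 0.8ⁿ ≤ 1/9 ÷ (11/9) = 1/11.
0.8¹⁰ = 1048576/9765625 is still above 1/11 but 0.8¹¹ = 4194304/48828125 is at or below it, so n = 11.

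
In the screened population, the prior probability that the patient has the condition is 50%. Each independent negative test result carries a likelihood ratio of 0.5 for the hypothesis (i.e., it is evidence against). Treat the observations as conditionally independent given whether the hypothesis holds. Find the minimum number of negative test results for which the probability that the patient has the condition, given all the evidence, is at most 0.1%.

10

Prior odds: 0.5 ÷ 0.5 = 1.
Likelihood ratio per negative test result = 0.5.
Target odds: 0.001 ÷ 0.999 = 1/999.
Require 0.5ⁿ ≤ 1/999 ÷ 1 = 1/999.
0.5⁹ = 0.001953125 is still above 1/999 but 0.5¹⁰ = 1/1024 is at or below it, so n = 10.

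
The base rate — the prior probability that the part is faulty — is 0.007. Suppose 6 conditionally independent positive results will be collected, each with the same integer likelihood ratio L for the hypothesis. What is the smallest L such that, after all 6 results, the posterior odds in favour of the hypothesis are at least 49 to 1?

5

Prior odds = 0.007/0.993 = 7/993.
Target odds = 49.
Need L⁶ ≥ 49 ÷ (7/993) = 6951.
4⁶ = 4096 < 6951 ≤ 15625 = 5⁶, so L = 5.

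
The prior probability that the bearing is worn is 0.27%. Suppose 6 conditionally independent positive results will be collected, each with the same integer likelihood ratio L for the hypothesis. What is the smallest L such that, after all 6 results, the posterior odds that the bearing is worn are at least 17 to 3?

Prior odds = 0.0027/0.9973 = 27/9973.
Target odds = 17/3.
Need L⁶ ≥ 17/3 ÷ (27/9973) = 169541/81.
3⁶ = 729 < 169541/81 ≤ 4096 = 4⁶, so L = 4.

4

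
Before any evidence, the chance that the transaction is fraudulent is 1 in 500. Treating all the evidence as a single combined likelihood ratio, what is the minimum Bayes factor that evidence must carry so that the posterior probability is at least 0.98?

Prior odds = 0.002/0.998 = 1/499.
Target odds = 0.98/0.02 = 49.
Required Bayes factor = 49 ÷ (1/499) = 24451.

24451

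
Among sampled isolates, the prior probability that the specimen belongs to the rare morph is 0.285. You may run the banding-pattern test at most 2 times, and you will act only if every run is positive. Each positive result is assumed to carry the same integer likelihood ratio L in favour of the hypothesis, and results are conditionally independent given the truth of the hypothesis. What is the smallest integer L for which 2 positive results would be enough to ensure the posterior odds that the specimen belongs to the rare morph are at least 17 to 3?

4

Prior odds = 0.285/0.715 = 57/143.
Target odds = 17/3.
Need L² ≥ 17/3 ÷ (57/143) = 2431/171.
3² = 9 < 2431/171 ≤ 16 = 4², so L = 4.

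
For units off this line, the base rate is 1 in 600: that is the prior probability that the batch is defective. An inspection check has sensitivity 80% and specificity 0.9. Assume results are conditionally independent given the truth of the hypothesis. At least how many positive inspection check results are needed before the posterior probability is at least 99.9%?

7

Prior odds = (1/600)/(599/600) = 1/599.
False-positive rate = 1 − 0.9 = 0.1; likelihood ratio of a positive = 0.8/0.1 = 8.
Target posterior odds = 0.999/0.001 = 999.
Need (1/599) × 8ⁿ ≥ 999, i.e. 8ⁿ ≥ 598401.
8⁶ = 262144 falls short of 598401 but 8⁷ = 2097152 reaches it, so n = 7.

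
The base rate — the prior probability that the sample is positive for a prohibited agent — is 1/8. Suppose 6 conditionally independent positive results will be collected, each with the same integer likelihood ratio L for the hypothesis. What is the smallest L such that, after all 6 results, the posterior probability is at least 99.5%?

4

Prior odds = 0.125/0.875 = 1/7.
Target odds = 0.995/0.005 = 199.
Need L⁶ ≥ 199 ÷ (1/7) = 1393.
3⁶ = 729 < 1393 ≤ 4096 = 4⁶, so L = 4.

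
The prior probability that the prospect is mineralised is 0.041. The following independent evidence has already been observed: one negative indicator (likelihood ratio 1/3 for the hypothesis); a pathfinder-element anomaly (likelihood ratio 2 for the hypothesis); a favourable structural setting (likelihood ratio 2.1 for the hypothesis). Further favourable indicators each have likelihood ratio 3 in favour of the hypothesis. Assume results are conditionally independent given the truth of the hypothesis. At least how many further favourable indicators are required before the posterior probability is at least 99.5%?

8

Prior odds = 0.041/0.959 = 41/959.
Combined Bayes factor of the evidence already in hand = (1/3) × 2 × 2.1 = 1.4.
Odds after that evidence = (41/959) × 1.4 = 41/685.
Target odds = 0.995/0.005 = 199.
Need 3ⁿ ≥ 199 ÷ (41/685) = 136315/41.
3⁷ = 2187 falls short of 136315/41 but 3⁸ = 6561 reaches it, so n = 8.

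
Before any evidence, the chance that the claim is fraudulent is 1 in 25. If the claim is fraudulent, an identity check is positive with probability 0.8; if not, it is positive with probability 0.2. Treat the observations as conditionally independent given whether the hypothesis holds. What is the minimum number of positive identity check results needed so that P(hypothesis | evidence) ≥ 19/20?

5

Prior odds = 0.04/0.96 = 1/24.
Likelihood ratio of a positive = 0.8/0.2 = 4.
Target posterior odds = 0.95/0.05 = 19.
Need (1/24) × 4ⁿ ≥ 19, i.e. 4ⁿ ≥ 456.
4⁴ = 256 falls short of 456 but 4⁵ = 1024 reaches it, so n = 5.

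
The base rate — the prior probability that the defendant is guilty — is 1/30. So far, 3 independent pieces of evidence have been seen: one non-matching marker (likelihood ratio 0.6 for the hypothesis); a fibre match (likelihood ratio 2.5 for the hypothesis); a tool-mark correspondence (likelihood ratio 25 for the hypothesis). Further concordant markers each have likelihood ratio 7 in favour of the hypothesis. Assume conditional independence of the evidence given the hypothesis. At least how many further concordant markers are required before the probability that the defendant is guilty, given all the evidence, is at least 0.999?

Prior odds = (1/30)/(29/30) = 1/29.
Combined Bayes factor of the evidence already in hand = 0.6 × 2.5 × 25 = 37.5.
Odds after that evidence = (1/29) × 37.5 = 75/58.
Target odds = 0.999/0.001 = 999.
Need 7ⁿ ≥ 999 ÷ (75/58) = 772.56.
7³ = 343 falls short of 772.56 but 7⁴ = 2401 reaches it, so n = 4.

4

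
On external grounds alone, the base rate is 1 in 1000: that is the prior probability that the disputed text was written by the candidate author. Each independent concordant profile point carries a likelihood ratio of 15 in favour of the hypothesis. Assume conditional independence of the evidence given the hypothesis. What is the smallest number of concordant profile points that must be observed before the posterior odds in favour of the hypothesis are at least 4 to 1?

Prior odds: 0.001 ÷ 0.999 = 1/999.
Likelihood ratio per concordant profile point = 15.
Target odds = 4.
Require 15ⁿ ≥ 4 ÷ (1/999) = 3996.
15³ = 3375 falls short of 3996 but 15⁴ = 50625 reaches it, so n = 4.

4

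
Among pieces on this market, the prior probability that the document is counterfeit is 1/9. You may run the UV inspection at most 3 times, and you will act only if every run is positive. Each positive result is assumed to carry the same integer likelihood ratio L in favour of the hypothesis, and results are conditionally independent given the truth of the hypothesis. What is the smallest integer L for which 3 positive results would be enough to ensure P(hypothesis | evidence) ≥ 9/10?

Prior odds = (1/9)/(8/9) = 0.125.
Target odds = 0.9/0.1 = 9.
Need L³ ≥ 9 ÷ 0.125 = 72.
4³ = 64 < 72 ≤ 125 = 5³, so L = 5.

5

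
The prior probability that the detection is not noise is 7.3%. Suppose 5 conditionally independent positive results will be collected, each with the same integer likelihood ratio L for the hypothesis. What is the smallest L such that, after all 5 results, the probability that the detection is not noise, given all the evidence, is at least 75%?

Prior odds = 0.073/0.927 = 73/927.
Target odds = 0.75/0.25 = 3.
Need L⁵ ≥ 3 ÷ (73/927) = 2781/73.
2⁵ = 32 < 2781/73 ≤ 243 = 3⁵, so L = 3.

3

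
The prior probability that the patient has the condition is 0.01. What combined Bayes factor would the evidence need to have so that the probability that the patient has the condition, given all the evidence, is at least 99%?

Prior odds = 0.01/0.99 = 1/99.
Target odds = 0.99/0.01 = 99.
Required Bayes factor = 99 ÷ (1/99) = 9801.

9801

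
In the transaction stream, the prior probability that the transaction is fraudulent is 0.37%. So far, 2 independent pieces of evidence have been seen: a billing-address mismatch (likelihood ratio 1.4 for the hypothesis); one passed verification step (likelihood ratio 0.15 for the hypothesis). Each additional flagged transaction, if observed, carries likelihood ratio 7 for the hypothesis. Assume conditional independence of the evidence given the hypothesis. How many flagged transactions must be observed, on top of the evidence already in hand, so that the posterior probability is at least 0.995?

7

Prior odds = 0.0037/0.9963 = 37/9963.
Combined Bayes factor of the evidence already in hand = 1.4 × 0.15 = 0.21.
Odds after that evidence = (37/9963) × 0.21 = 259/332100.
Target odds = 0.995/0.005 = 199.
Need 7ⁿ ≥ 199 ÷ (259/332100) = 66087900/259.
7⁶ = 117649 falls short of 66087900/259 but 7⁷ = 823543 reaches it, so n = 7.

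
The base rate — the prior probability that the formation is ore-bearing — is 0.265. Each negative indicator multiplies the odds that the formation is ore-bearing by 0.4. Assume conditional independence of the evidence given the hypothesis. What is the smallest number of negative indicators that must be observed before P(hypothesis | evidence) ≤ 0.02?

Prior odds: 0.265 ÷ 0.735 = 53/147.
Likelihood ratio per negative indicator = 0.4.
Target posterior odds = 0.02/0.98 = 1/49.
Need (53/147) × 0.4ⁿ ≤ 1/49, i.e. 0.4ⁿ ≤ 3/53.
0.4³ = 0.064 is still above 3/53 but 0.4⁴ = 0.0256 is at or below it, so n = 4.

4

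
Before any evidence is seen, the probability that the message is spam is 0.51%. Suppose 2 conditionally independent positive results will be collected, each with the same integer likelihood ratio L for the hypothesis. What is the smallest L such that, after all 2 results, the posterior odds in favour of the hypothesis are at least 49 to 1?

Prior odds = 0.0051/0.9949 = 51/9949.
Target odds = 49.
Need L² ≥ 49 ÷ (51/9949) = 487501/51.
97² = 9409 < 487501/51 ≤ 9604 = 98², so L = 98.

98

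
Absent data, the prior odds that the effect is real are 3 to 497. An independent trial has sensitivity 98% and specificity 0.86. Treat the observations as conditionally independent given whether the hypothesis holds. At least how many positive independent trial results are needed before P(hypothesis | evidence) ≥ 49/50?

Prior odds = 3/497.
False-positive rate = 1 − 0.86 = 0.14; likelihood ratio of a positive = 0.98/0.14 = 7.
Target posterior odds = 0.98/0.02 = 49.
Require 7ⁿ ≥ 49 ÷ (3/497) = 24353/3.
7⁴ = 2401 falls short of 24353/3 but 7⁵ = 16807 reaches it, so n = 5.

5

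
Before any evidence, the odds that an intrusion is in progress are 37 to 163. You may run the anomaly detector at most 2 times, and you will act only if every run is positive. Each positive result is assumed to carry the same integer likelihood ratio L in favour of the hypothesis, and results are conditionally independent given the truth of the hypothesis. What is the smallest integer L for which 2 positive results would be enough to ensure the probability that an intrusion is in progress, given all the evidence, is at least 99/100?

21

Prior odds = 37/163.
Target odds = 0.99/0.01 = 99.
Need L² ≥ 99 ÷ (37/163) = 16137/37.
20² = 400 < 16137/37 ≤ 441 = 21², so L = 21.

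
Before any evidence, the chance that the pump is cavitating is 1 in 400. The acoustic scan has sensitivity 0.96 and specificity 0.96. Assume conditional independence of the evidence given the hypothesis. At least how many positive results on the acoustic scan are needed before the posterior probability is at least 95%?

3

Prior odds: 0.0025 ÷ 0.9975 = 1/399.
False-positive rate = 1 − 0.96 = 0.04; likelihood ratio of a positive = 0.96/0.04 = 24.
Target posterior odds = 0.95/0.05 = 19.
Need (1/399) × 24ⁿ ≥ 19, i.e. 24ⁿ ≥ 7581.
24² = 576 falls short of 7581 but 24³ = 13824 reaches it, so n = 3.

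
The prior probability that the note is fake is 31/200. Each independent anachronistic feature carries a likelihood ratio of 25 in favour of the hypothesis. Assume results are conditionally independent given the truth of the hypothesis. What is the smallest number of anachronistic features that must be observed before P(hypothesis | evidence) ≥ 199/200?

Prior odds = 0.155/0.845 = 31/169.
Likelihood ratio per anachronistic feature = 25.
Target odds: 0.995 ÷ 0.005 = 199.
Need (31/169) × 25ⁿ ≥ 199, i.e. 25ⁿ ≥ 33631/31.
25² = 625 falls short of 33631/31 but 25³ = 15625 reaches it, so n = 3.

3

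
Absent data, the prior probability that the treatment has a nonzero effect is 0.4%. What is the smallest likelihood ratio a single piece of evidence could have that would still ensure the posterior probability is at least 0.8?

Prior odds = 0.004/0.996 = 1/249.
Target odds = 0.8/0.2 = 4.
Required Bayes factor = 4 ÷ (1/249) = 996.

996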